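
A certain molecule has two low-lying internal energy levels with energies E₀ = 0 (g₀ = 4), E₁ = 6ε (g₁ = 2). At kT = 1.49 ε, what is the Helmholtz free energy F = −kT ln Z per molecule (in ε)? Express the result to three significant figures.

Eᵢ/kT = 0, 4.0268.
Z = Σ gᵢe^(−Eᵢ/kT) = 4·e^(−0) + 2·e^(−4.0268) = 4.0000 + 0.035663 = 4.0357.
F = −kT ln Z = −1.49 × ln(4.0357) = −1.49 × 1.3952 = -2.08 ε.

-2.08 ε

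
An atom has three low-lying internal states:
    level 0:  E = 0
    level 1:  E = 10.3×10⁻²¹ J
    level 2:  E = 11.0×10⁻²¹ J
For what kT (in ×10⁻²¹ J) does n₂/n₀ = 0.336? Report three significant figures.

n₂/n₀ = exp[−(E₂−E₀)/kT] = 0.336.
⇒ (E₂−E₀)/kT = ln(1/0.336) = ln(2.9762) = 1.0906.
kT = 11.0 ×10⁻²¹ J / 1.0906 = 10.1 ×10⁻²¹ J.

10.1 ×10⁻²¹ J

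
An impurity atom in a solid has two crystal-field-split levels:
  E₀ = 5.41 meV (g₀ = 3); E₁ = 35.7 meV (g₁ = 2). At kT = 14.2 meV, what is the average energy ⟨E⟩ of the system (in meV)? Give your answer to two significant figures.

7.6 meV

Eᵢ/kT = 0.3810, 2.514.
Z = Σ gᵢe^(−Eᵢ/kT) = 3·e^(−0.3810) + 2·e^(−2.514) = 2.050 + 0.1619 = 2.212.
⟨E⟩ = Σ Eᵢ gᵢe^(−Eᵢ/kT) / Z = (5.41·2.050 + 35.7·0.1619) / 2.212 = 7.6 meV.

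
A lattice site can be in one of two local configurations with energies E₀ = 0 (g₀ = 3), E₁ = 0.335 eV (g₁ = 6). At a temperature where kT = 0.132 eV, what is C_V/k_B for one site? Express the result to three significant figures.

Eᵢ/kT = 0, 2.5379.
Z = Σ gᵢe^(−Eᵢ/kT) = 3·e^(−0) + 6·e^(−2.5379) = 3.0000 + 0.47419 = 3.4742.
⟨E⟩ = 0.045724 eV, ⟨E²⟩ = 0.015317 eV².
C_V/k_B = (⟨E²⟩ − ⟨E⟩²)/(kT)² = (0.015317 − 0.0020907)/0.017424 = 0.759.

0.759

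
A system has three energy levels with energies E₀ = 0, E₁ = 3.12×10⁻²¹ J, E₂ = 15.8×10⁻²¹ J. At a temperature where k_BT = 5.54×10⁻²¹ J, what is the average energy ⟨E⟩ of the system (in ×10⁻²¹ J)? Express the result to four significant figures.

Eᵢ/kT = 0, 0.563177, 2.85199.
Z = Σ e^(−Eᵢ/kT) = e^(−0) + e^(−0.563177) + e^(−2.85199) = 1.00000 + 0.569397 + 0.0577293 = 1.62713.
⟨E⟩ = Σ Eᵢ e^(−Eᵢ/kT) / Z = (0·1.00000 + 3.12·0.569397 + 15.8·0.0577293) / 1.62713 = 1.652 ×10⁻²¹ J.

1.652 ×10⁻²¹ J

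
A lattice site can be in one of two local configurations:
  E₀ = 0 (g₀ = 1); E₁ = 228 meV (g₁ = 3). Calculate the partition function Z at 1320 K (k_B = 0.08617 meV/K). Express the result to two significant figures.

Z = 1.4

k_BT = 0.08617 × 1320 K = 113.7 meV.
Eᵢ/kT = 0, 2.005.
Z = Σ gᵢe^(−Eᵢ/kT) = 1·e^(−0) + 3·e^(−2.005) = 1.000 + 0.4040 = 1.404.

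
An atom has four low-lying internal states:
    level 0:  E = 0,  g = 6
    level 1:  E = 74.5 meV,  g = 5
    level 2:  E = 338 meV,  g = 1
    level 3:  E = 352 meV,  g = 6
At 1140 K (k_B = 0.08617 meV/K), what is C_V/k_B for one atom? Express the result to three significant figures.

0.368

k_BT = 0.08617 × 1140 K = 98.234 meV.
Eᵢ/kT = 0, 0.75839, 3.4408, 3.5833.
Z = Σ gᵢe^(−Eᵢ/kT) = 6·e^(−0) + 5·e^(−0.75839) + 1·e^(−3.4408) + 6·e^(−3.5833) = 6.0000 + 2.3421 + 0.032039 + 0.16670 = 8.5408.
⟨E⟩ = 28.568 meV, ⟨E²⟩ = 4368.9 meV².
C_V/k_B = (⟨E²⟩ − ⟨E⟩²)/(kT)² = (4368.9 − 816.13)/9649.9 = 0.368.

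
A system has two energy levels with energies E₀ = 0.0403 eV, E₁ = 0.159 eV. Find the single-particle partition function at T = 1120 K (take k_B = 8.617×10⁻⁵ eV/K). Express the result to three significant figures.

Z = 0.851

k_BT = 8.617×10⁻⁵ × 1120 K = 0.096510 eV.
Eᵢ/kT = 0.41757, 1.6475.
Z = Σ e^(−Eᵢ/kT) = e^(−0.41757) + e^(−1.6475) = 0.65865 + 0.19253 = 0.85118.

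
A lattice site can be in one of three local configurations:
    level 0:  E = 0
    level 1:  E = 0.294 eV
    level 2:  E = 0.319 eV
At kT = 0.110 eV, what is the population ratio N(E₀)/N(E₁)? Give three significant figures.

14.5

n₀/n₁ = exp[−(E₀−E₁)/kT] = exp(−(-0.294 eV)/(0.110 eV)) = exp(2.6727) = 14.5.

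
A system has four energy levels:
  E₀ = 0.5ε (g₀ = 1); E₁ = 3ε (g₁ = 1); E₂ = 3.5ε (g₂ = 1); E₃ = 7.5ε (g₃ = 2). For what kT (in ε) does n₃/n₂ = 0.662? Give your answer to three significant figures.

3.62 ε

n₃/n₂ = (g₃/g₂) exp[−(E₃−E₂)/kT] = 0.662.
⇒ (E₃−E₂)/kT = ln((2/1)/0.662) = ln(3.0211) = 1.1056.
kT = 4.0ε / 1.1056 = 3.62 ε.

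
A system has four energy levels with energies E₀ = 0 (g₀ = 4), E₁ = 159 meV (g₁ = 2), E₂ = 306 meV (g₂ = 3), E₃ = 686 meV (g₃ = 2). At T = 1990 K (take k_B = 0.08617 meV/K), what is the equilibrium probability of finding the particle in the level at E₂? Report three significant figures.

k_BT = 0.08617 × 1990 K = 171.48 meV.
Eᵢ/kT = 0, 0.92722, 1.7845, 4.0005.
Z = Σ gᵢe^(−Eᵢ/kT) = 4·e^(−0) + 2·e^(−0.92722) + 3·e^(−1.7845) + 2·e^(−4.0005) = 4.0000 + 0.79130 + 0.50364 + 0.036613 = 5.3316.
P₂ = g₂ e^(−E₂/kT) / Z = 0.50364/5.3316 = 0.0945.

0.0945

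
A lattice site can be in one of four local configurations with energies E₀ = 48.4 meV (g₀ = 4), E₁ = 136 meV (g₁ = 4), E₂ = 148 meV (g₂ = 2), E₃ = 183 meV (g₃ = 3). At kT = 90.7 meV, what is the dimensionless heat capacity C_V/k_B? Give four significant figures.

0.3232

Eᵢ/kT = 0.533627, 1.49945, 1.63175, 2.01764.
Z = Σ gᵢe^(−Eᵢ/kT) = 4·e^(−0.533627) + 4·e^(−1.49945) + 2·e^(−1.63175) + 3·e^(−2.01764) = 2.34590 + 0.893012 + 0.391174 + 0.398907 = 4.02899.
⟨E⟩ = 90.8131 meV, ⟨E²⟩ = 10905.9 meV².
C_V/k_B = (⟨E²⟩ − ⟨E⟩²)/(kT)² = (10905.9 − 8247.02)/8226.49 = 0.3232.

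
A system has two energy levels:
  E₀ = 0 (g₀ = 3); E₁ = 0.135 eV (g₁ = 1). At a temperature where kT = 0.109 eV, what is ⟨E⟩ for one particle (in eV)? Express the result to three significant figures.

0.0119 eV

Eᵢ/kT = 0, 1.2385.
Z = Σ gᵢe^(−Eᵢ/kT) = 3·e^(−0) + 1·e^(−1.2385) = 3.0000 + 0.28982 = 3.2898.
⟨E⟩ = Σ Eᵢ gᵢe^(−Eᵢ/kT) / Z = (0·3.0000 + 0.135·0.28982) / 3.2898 = 0.0119 eV.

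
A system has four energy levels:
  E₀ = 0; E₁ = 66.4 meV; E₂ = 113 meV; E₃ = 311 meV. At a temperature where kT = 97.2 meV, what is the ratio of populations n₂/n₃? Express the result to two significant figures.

n₂/n₃ = exp[−(E₂−E₃)/kT] = exp(−(-198 meV)/(97.2 meV)) = exp(2.037) = 7.7.

7.7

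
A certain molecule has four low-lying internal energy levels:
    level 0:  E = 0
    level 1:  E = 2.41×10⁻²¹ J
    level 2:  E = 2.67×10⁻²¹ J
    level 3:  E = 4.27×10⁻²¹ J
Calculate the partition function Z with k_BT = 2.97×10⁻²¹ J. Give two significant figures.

Z = 2.1

Eᵢ/kT = 0, 0.8114, 0.8990, 1.438.
Z = Σ e^(−Eᵢ/kT) = e^(−0) + e^(−0.8114) + e^(−0.8990) + e^(−1.438) = 1.000 + 0.4442 + 0.4070 + 0.2374 = 2.089.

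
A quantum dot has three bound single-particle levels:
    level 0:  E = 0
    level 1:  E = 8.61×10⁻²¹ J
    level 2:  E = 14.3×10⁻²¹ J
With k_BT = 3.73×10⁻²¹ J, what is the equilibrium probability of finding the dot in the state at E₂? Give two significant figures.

Eᵢ/kT = 0, 2.308, 3.834.
Z = Σ e^(−Eᵢ/kT) = e^(−0) + e^(−2.308) + e^(−3.834) = 1.000 + 0.09946 + 0.02162 = 1.121.
P₂ = e^(−E₂/kT) / Z = 0.02162/1.121 = 0.019.

0.019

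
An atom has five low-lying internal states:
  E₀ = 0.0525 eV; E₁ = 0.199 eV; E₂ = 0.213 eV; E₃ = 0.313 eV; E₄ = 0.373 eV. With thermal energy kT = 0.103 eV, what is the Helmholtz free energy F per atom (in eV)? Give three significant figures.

0.00565 eV

Eᵢ/kT = 0.50971, 1.9320, 2.0680, 3.0388, 3.6214.
Z = Σ e^(−Eᵢ/kT) = e^(−0.50971) + e^(−1.9320) + e^(−2.0680) + e^(−3.0388) + e^(−3.6214) = 0.60067 + 0.14486 + 0.12644 + 0.047892 + 0.026745 = 0.94661.
F = −kT ln Z = −0.103 × ln(0.94661) = −0.103 × -0.054868 = 0.00565 eV.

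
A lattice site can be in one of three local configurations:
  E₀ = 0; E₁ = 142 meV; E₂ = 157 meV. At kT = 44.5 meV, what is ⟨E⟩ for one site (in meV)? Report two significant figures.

Eᵢ/kT = 0, 3.191, 3.528.
Z = Σ e^(−Eᵢ/kT) = e^(−0) + e^(−3.191) + e^(−3.528) = 1.000 + 0.04113 + 0.02936 = 1.070.
⟨E⟩ = Σ Eᵢ e^(−Eᵢ/kT) / Z = (0·1.000 + 142·0.04113 + 157·0.02936) / 1.070 = 9.8 meV.

9.8 meV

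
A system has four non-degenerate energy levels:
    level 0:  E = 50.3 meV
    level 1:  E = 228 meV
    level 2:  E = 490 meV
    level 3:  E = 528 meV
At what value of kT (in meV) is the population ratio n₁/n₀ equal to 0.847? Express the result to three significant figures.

1070 meV

n₁/n₀ = exp[−(E₁−E₀)/kT] = 0.847.
⇒ (E₁−E₀)/kT = ln(1/0.847) = ln(1.1806) = 0.16602.
kT = 177.7 meV / 0.16602 = 1070 meV.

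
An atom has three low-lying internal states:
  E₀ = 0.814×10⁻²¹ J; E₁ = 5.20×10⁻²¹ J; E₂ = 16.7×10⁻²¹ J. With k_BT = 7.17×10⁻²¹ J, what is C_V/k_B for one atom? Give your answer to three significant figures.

0.327

Eᵢ/kT = 0.11353, 0.72524, 2.3291.
Z = Σ e^(−Eᵢ/kT) = e^(−0.11353) + e^(−0.72524) + e^(−2.3291) = 0.89268 + 0.48421 + 0.097383 = 1.4743.
⟨E⟩ = 3.3038, ⟨E²⟩ = 27.704.
C_V/k_B = (⟨E²⟩ − ⟨E⟩²)/(kT)² = (27.704 − 10.915)/51.409 = 0.327.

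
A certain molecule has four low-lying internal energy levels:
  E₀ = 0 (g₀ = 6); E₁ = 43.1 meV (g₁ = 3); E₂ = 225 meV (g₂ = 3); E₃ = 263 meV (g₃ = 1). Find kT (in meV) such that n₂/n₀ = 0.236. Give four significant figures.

299.7 meV

n₂/n₀ = (g₂/g₀) exp[−(E₂−E₀)/kT] = 0.236.
⇒ (E₂−E₀)/kT = ln((3/6)/0.236) = ln(2.11864) = 0.750774.
kT = 225 meV / 0.750774 = 299.7 meV.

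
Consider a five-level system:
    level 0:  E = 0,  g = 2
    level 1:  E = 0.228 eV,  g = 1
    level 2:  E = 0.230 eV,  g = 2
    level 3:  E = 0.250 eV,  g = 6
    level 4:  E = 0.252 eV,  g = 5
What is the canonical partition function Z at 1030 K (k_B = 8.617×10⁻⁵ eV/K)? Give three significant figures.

k_BT = 8.617×10⁻⁵ × 1030 K = 0.088755 eV.
Eᵢ/kT = 0, 2.5689, 2.5914, 2.8167, 2.8393.
Z = Σ gᵢe^(−Eᵢ/kT) = 2·e^(−0) + 1·e^(−2.5689) + 2·e^(−2.5914) + 6·e^(−2.8167) + 5·e^(−2.8393) = 2.0000 + 0.076620 + 0.14983 + 0.35882 + 0.29233 = 2.8776.

Z = 2.88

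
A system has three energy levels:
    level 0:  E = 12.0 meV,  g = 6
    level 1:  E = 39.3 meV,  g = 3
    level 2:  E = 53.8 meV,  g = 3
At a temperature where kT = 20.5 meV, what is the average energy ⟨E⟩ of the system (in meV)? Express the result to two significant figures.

Eᵢ/kT = 0.5854, 1.917, 2.624.
Z = Σ gᵢe^(−Eᵢ/kT) = 6·e^(−0.5854) + 3·e^(−1.917) + 3·e^(−2.624) = 3.341 + 0.4411 + 0.2175 = 4.000.
⟨E⟩ = Σ Eᵢ gᵢe^(−Eᵢ/kT) / Z = (12.0·3.341 + 39.3·0.4411 + 53.8·0.2175) / 4.000 = 17 meV.

17 meV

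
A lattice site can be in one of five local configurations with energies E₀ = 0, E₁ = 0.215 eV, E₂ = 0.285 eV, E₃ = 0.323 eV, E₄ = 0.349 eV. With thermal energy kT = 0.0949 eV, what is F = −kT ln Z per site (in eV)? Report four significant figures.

-0.01824 eV

Eᵢ/kT = 0, 2.26554, 3.00316, 3.40358, 3.67756.
Z = Σ e^(−Eᵢ/kT) = e^(−0) + e^(−2.26554) + e^(−3.00316) + e^(−3.40358) + e^(−3.67756) = 1.00000 + 0.103774 + 0.0496300 + 0.0332540 + 0.0252846 = 1.21194.
F = −kT ln Z = −0.0949 × ln(1.21194) = −0.0949 × 0.192222 = -0.01824 eV.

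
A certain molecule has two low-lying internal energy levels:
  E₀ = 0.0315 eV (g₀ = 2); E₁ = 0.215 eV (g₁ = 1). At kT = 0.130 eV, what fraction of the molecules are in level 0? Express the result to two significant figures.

Eᵢ/kT = 0.2423, 1.654.
Z = Σ gᵢe^(−Eᵢ/kT) = 2·e^(−0.2423) + 1·e^(−1.654) = 1.570 + 0.1913 = 1.761.
P₀ = g₀ e^(−E₀/kT) / Z = 1.570/1.761 = 0.89.

0.89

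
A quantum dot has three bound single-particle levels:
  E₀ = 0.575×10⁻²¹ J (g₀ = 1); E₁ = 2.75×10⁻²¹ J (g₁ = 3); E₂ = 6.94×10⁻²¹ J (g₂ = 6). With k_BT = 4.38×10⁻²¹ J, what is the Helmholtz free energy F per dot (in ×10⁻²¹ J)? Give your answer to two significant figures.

Eᵢ/kT = 0.1313, 0.6279, 1.584.
Z = Σ gᵢe^(−Eᵢ/kT) = 1·e^(−0.1313) + 3·e^(−0.6279) + 6·e^(−1.584) = 0.8770 + 1.601 + 1.231 = 3.709.
F = −kT ln Z = −4.38 × ln(3.709) = −4.38 × 1.311 = -5.7 ×10⁻²¹ J.

-5.7 ×10⁻²¹ J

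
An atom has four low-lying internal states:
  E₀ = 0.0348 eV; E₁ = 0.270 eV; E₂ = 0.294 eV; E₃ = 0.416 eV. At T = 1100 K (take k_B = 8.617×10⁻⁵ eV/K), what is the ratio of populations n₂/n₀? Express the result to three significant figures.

0.0649

k_BT = 8.617×10⁻⁵ × 1100 K = 0.094787 eV.
n₂/n₀ = exp[−(E₂−E₀)/kT] = exp(−(0.2592 eV)/(0.094787 eV)) = exp(-2.7346) = 0.0649.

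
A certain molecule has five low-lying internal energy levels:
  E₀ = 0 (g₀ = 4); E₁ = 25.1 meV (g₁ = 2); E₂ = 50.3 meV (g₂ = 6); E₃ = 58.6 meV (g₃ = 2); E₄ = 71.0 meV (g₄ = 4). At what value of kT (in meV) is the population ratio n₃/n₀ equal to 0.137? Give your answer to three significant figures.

45.3 meV

n₃/n₀ = (g₃/g₀) exp[−(E₃−E₀)/kT] = 0.137.
⇒ (E₃−E₀)/kT = ln((2/4)/0.137) = ln(3.6496) = 1.2946.
kT = 58.6 meV / 1.2946 = 45.3 meV.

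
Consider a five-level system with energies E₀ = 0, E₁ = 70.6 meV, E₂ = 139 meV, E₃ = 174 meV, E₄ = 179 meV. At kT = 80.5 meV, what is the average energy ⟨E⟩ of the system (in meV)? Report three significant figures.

Eᵢ/kT = 0, 0.87702, 1.7267, 2.1615, 2.2236.
Z = Σ e^(−Eᵢ/kT) = e^(−0) + e^(−0.87702) + e^(−1.7267) + e^(−2.1615) + e^(−2.2236) = 1.0000 + 0.41602 + 0.17787 + 0.11515 + 0.10822 = 1.8173.
⟨E⟩ = Σ Eᵢ e^(−Eᵢ/kT) / Z = (0·1.0000 + 70.6·0.41602 + 139·0.17787 + 174·0.11515 + 179·0.10822) / 1.8173 = 51.5 meV.

51.5 meV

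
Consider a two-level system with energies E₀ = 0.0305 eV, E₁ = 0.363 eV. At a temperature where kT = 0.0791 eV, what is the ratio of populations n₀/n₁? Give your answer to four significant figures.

n₀/n₁ = exp[−(E₀−E₁)/kT] = exp(−(-0.3325 eV)/(0.0791 eV)) = exp(4.20354) = 66.92.

66.92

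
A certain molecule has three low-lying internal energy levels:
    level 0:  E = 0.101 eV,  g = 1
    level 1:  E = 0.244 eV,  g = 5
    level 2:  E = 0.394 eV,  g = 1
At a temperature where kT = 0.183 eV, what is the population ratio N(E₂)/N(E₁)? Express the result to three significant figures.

0.0881

n₂/n₁ = (g₂/g₁) exp[−(E₂−E₁)/kT] = (1/5) × exp(−(0.150 eV)/(0.183 eV)) = (1/5) × exp(-0.81967) = 0.0881.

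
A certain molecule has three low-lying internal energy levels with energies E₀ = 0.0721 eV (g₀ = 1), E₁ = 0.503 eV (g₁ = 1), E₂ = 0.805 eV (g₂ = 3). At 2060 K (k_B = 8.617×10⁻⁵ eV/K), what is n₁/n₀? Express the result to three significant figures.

k_BT = 8.617×10⁻⁵ × 2060 K = 0.17751 eV.
n₁/n₀ = (g₁/g₀) exp[−(E₁−E₀)/kT] = (1/1) × exp(−(0.4309 eV)/(0.17751 eV)) = (1/1) × exp(-2.4275) = 0.0883.

0.0883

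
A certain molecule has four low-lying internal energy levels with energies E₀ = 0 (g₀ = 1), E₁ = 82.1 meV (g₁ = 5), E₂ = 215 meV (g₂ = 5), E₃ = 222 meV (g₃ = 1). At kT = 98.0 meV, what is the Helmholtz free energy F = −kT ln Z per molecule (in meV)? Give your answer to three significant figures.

Eᵢ/kT = 0, 0.83776, 2.1939, 2.2653.
Z = Σ gᵢe^(−Eᵢ/kT) = 1·e^(−0) + 5·e^(−0.83776) + 5·e^(−2.1939) + 1·e^(−2.2653) = 1.0000 + 2.1634 + 0.55741 + 0.10380 = 3.8246.
F = −kT ln Z = −98.0 × ln(3.8246) = −98.0 × 1.3415 = -131 meV.

-131 meV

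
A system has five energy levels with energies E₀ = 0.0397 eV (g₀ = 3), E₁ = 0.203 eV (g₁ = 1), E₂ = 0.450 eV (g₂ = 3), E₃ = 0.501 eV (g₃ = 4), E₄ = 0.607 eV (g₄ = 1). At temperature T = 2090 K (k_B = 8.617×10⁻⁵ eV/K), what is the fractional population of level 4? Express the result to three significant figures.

0.0105

k_BT = 8.617×10⁻⁵ × 2090 K = 0.18010 eV.
Eᵢ/kT = 0.22043, 1.1272, 2.4986, 2.7818, 3.3703.
Z = Σ gᵢe^(−Eᵢ/kT) = 3·e^(−0.22043) + 1·e^(−1.1272) + 3·e^(−2.4986) + 4·e^(−2.7818) + 1·e^(−3.3703) = 2.4065 + 0.32394 + 0.24660 + 0.24771 + 0.034379 = 3.2591.
P₄ = g₄ e^(−E₄/kT) / Z = 0.034379/3.2591 = 0.0105.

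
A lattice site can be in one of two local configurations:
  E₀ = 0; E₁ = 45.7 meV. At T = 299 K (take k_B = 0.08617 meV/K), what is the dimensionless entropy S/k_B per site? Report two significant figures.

k_BT = 0.08617 × 299 K = 25.76 meV.
Eᵢ/kT = 0, 1.774.
Z = Σ e^(−Eᵢ/kT) = e^(−0) + e^(−1.774) = 1.000 + 0.1697 = 1.170.
⟨E⟩ = Σ EᵢPᵢ = 6.628 meV.
S/k_B = ln Z + ⟨E⟩/kT = ln(1.170) + 6.628/25.76 = 0.1570 + 0.2573 = 0.41.

0.41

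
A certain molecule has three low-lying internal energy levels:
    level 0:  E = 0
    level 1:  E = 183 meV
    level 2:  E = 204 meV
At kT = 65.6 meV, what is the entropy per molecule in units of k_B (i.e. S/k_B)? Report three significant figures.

0.381

Eᵢ/kT = 0, 2.7896, 3.1098.
Z = Σ e^(−Eᵢ/kT) = e^(−0) + e^(−2.7896) + e^(−3.1098) = 1.0000 + 0.061446 + 0.044610 = 1.1061.
⟨E⟩ = Σ EᵢPᵢ = 18.394 meV.
S/k_B = ln Z + ⟨E⟩/kT = ln(1.1061) + 18.394/65.6 = 0.10084 + 0.28040 = 0.381.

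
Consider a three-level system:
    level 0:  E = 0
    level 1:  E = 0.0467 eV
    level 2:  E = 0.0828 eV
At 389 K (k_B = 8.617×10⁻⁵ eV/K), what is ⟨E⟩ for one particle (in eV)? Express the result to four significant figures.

0.01395 eV

k_BT = 8.617×10⁻⁵ × 389 K = 0.0335201 eV.
Eᵢ/kT = 0, 1.39319, 2.47016.
Z = Σ e^(−Eᵢ/kT) = e^(−0) + e^(−1.39319) + e^(−2.47016) = 1.00000 + 0.248282 + 0.0845713 = 1.33285.
⟨E⟩ = Σ Eᵢ e^(−Eᵢ/kT) / Z = (0·1.00000 + 0.0467·0.248282 + 0.0828·0.0845713) / 1.33285 = 0.01395 eV.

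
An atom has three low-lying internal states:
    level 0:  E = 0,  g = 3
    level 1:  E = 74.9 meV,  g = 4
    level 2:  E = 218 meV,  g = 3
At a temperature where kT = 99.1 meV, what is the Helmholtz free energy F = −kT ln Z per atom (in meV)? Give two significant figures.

Eᵢ/kT = 0, 0.7558, 2.200.
Z = Σ gᵢe^(−Eᵢ/kT) = 3·e^(−0) + 4·e^(−0.7558) + 3·e^(−2.200) = 3.000 + 1.879 + 0.3324 = 5.211.
F = −kT ln Z = −99.1 × ln(5.211) = −99.1 × 1.651 = -160 meV.

-160 meV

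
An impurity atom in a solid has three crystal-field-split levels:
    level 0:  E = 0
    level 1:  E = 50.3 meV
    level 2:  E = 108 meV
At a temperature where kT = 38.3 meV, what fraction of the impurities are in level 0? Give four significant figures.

Eᵢ/kT = 0, 1.31332, 2.81984.
Z = Σ e^(−Eᵢ/kT) = e^(−0) + e^(−1.31332) + e^(−2.81984) = 1.00000 + 0.268926 + 0.0596155 = 1.32854.
P₀ = e^(−E₀/kT) / Z = 1.00000/1.32854 = 0.7527.

0.7527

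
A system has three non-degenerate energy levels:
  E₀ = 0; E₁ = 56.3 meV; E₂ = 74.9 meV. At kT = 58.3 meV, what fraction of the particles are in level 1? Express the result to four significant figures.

Eᵢ/kT = 0, 0.965695, 1.28473.
Z = Σ e^(−Eᵢ/kT) = e^(−0) + e^(−0.965695) + e^(−1.28473) = 1.00000 + 0.380719 + 0.276725 = 1.65744.
P₁ = e^(−E₁/kT) / Z = 0.380719/1.65744 = 0.2297.

0.2297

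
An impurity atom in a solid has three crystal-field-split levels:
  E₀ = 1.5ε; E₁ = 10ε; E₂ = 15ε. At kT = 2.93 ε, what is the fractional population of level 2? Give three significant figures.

0.00937

Eᵢ/kT = 0.51195, 3.4130, 5.1195.
Z = Σ e^(−Eᵢ/kT) = e^(−0.51195) + e^(−3.4130) + e^(−5.1195) = 0.59933 + 0.032942 + 0.0059790 = 0.63825.
P₂ = e^(−E₂/kT) / Z = 0.0059790/0.63825 = 0.00937.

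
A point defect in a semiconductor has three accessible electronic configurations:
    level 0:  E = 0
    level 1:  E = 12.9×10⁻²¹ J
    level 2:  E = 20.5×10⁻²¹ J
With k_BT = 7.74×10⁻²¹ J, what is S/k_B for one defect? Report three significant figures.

0.629

Eᵢ/kT = 0, 1.6667, 2.6486.
Z = Σ e^(−Eᵢ/kT) = e^(−0) + e^(−1.6667) + e^(−2.6486) = 1.0000 + 0.18887 + 0.070750 = 1.2596.
⟨E⟩ = Σ EᵢPᵢ = 3.0857 ×10⁻²¹ J.
S/k_B = ln Z + ⟨E⟩/kT = ln(1.2596) + 3.0857/7.74 = 0.23079 + 0.39867 = 0.629.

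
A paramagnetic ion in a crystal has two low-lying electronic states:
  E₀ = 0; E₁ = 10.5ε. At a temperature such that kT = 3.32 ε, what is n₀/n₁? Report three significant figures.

n₀/n₁ = exp[−(E₀−E₁)/kT] = exp(−(-10.5ε)/(3.32ε)) = exp(3.1627) = 23.6.

23.6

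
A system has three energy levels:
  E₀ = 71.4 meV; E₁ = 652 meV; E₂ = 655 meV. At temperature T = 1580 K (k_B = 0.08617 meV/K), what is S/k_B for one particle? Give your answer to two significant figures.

k_BT = 0.08617 × 1580 K = 136.1 meV.
Eᵢ/kT = 0.5246, 4.791, 4.813.
Z = Σ e^(−Eᵢ/kT) = e^(−0.5246) + e^(−4.791) + e^(−4.813) = 0.5918 + 0.008304 + 0.008123 = 0.6082.
⟨E⟩ = Σ EᵢPᵢ = 87.12 meV.
S/k_B = ln Z + ⟨E⟩/kT = ln(0.6082) + 87.12/136.1 = -0.4973 + 0.6401 = 0.14.

0.14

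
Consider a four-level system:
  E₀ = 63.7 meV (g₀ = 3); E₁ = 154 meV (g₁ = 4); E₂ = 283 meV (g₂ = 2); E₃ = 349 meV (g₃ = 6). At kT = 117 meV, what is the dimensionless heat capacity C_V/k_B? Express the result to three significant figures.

0.599

Eᵢ/kT = 0.54444, 1.3162, 2.4188, 2.9829.
Z = Σ gᵢe^(−Eᵢ/kT) = 3·e^(−0.54444) + 4·e^(−1.3162) + 2·e^(−2.4188) + 6·e^(−2.9829) = 1.7405 + 1.0726 + 0.17806 + 0.30387 = 3.2950.
⟨E⟩ = 131.26 meV, ⟨E²⟩ = 25424 meV².
C_V/k_B = (⟨E²⟩ − ⟨E⟩²)/(kT)² = (25424 − 17229)/13689 = 0.599.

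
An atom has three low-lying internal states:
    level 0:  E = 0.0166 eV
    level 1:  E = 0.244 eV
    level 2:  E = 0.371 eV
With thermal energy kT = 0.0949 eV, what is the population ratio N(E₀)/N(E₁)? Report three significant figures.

n₀/n₁ = exp[−(E₀−E₁)/kT] = exp(−(-0.2274 eV)/(0.0949 eV)) = exp(2.3962) = 11.0.

11.0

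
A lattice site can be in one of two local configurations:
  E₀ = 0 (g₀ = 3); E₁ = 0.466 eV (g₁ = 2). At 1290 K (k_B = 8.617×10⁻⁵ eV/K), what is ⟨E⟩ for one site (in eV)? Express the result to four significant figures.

k_BT = 8.617×10⁻⁵ × 1290 K = 0.111159 eV.
Eᵢ/kT = 0, 4.19219.
Z = Σ gᵢe^(−Eᵢ/kT) = 3·e^(−0) + 2·e^(−4.19219) = 3.00000 + 0.0302263 = 3.03023.
⟨E⟩ = Σ Eᵢ gᵢe^(−Eᵢ/kT) / Z = (0·3.00000 + 0.466·0.0302263) / 3.03023 = 0.004648 eV.

0.004648 eV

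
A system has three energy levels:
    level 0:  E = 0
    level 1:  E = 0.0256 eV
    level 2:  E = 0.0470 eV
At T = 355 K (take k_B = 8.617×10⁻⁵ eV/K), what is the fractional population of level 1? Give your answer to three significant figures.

0.263

k_BT = 8.617×10⁻⁵ × 355 K = 0.030590 eV.
Eᵢ/kT = 0, 0.83687, 1.5364.
Z = Σ e^(−Eᵢ/kT) = e^(−0) + e^(−0.83687) + e^(−1.5364) = 1.0000 + 0.43306 + 0.21515 = 1.6482.
P₁ = e^(−E₁/kT) / Z = 0.43306/1.6482 = 0.263.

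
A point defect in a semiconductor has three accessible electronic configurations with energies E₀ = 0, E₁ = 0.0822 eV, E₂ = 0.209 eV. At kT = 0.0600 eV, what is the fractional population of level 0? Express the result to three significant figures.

0.778

Eᵢ/kT = 0, 1.3700, 3.4833.
Z = Σ e^(−Eᵢ/kT) = e^(−0) + e^(−1.3700) + e^(−3.4833) = 1.0000 + 0.25411 + 0.030706 = 1.2848.
P₀ = e^(−E₀/kT) / Z = 1.0000/1.2848 = 0.778.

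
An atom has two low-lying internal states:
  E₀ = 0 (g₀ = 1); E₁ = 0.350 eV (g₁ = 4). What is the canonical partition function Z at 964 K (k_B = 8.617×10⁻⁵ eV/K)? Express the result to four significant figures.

k_BT = 8.617×10⁻⁵ × 964 K = 0.0830679 eV.
Eᵢ/kT = 0, 4.21342.
Z = Σ gᵢe^(−Eᵢ/kT) = 1·e^(−0) + 4·e^(−4.21342) = 1.00000 + 0.0591827 = 1.05918.

Z = 1.059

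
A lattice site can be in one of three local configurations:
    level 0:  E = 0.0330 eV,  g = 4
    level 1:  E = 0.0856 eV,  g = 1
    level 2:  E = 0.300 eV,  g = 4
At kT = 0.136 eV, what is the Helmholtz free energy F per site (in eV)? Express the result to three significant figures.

Eᵢ/kT = 0.24265, 0.62941, 2.2059.
Z = Σ gᵢe^(−Eᵢ/kT) = 4·e^(−0.24265) + 1·e^(−0.62941) + 4·e^(−2.2059) = 3.1382 + 0.53291 + 0.44061 = 4.1117.
F = −kT ln Z = −0.136 × ln(4.1117) = −0.136 × 1.4138 = -0.192 eV.

-0.192 eV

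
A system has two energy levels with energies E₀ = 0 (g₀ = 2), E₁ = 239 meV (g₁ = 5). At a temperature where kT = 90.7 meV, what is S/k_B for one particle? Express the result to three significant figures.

Eᵢ/kT = 0, 2.6351.
Z = Σ gᵢe^(−Eᵢ/kT) = 2·e^(−0) + 5·e^(−2.6351) = 2.0000 + 0.35856 = 2.3586.
⟨E⟩ = Σ EᵢPᵢ = 36.333 meV.
S/k_B = ln Z + ⟨E⟩/kT = ln(2.3586) + 36.333/90.7 = 0.85807 + 0.40058 = 1.26.

1.26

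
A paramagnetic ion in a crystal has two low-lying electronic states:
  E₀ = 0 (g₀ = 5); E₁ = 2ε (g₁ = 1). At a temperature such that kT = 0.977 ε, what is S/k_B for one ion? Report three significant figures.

Eᵢ/kT = 0, 2.0471.
Z = Σ gᵢe^(−Eᵢ/kT) = 5·e^(−0) + 1·e^(−2.0471) = 5.0000 + 0.12911 = 5.1291.
⟨E⟩ = Σ EᵢPᵢ = 0.050344 ε.
S/k_B = ln Z + ⟨E⟩/kT = ln(5.1291) + 0.050344/0.977 = 1.6349 + 0.051529 = 1.69.

1.69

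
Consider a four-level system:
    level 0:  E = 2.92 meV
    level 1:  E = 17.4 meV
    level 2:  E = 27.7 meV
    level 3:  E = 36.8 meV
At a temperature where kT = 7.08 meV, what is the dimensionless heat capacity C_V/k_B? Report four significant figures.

0.8204

Eᵢ/kT = 0.412429, 2.45763, 3.91243, 5.19774.
Z = Σ e^(−Eᵢ/kT) = e^(−0.412429) + e^(−2.45763) + e^(−3.91243) + e^(−5.19774) = 0.662040 + 0.0856377 + 0.0199919 + 0.00552905 = 0.773199.
⟨E⟩ = 5.40675 meV, ⟨E²⟩ = 70.3567 meV².
C_V/k_B = (⟨E²⟩ − ⟨E⟩²)/(kT)² = (70.3567 − 29.2329)/50.1264 = 0.8204.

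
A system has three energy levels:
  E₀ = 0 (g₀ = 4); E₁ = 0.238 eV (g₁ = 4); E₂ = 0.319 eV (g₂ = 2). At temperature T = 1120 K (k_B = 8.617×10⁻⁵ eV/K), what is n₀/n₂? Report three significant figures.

54.5

k_BT = 8.617×10⁻⁵ × 1120 K = 0.096510 eV.
n₀/n₂ = (g₀/g₂) exp[−(E₀−E₂)/kT] = (4/2) × exp(−(-0.319 eV)/(0.096510 eV)) = (4/2) × exp(3.3054) = 54.5.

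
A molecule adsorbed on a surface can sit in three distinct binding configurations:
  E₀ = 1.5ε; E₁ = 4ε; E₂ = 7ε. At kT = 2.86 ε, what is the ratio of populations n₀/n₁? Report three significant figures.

n₀/n₁ = exp[−(E₀−E₁)/kT] = exp(−(-2.5ε)/(2.86ε)) = exp(0.87413) = 2.40.

2.40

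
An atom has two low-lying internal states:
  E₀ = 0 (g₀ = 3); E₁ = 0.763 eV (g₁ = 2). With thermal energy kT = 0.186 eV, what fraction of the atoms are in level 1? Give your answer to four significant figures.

Eᵢ/kT = 0, 4.10215.
Z = Σ gᵢe^(−Eᵢ/kT) = 3·e^(−0) + 2·e^(−4.10215) = 3.00000 + 0.0330742 = 3.03307.
P₁ = g₁ e^(−E₁/kT) / Z = 0.0330742/3.03307 = 0.01090.

0.01090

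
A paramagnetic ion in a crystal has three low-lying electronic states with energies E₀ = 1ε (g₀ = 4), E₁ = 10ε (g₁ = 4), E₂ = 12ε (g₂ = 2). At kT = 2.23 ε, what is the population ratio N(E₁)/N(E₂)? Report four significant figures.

4.904

n₁/n₂ = (g₁/g₂) exp[−(E₁−E₂)/kT] = (4/2) × exp(−(-2ε)/(2.23ε)) = (4/2) × exp(0.896861) = 4.904.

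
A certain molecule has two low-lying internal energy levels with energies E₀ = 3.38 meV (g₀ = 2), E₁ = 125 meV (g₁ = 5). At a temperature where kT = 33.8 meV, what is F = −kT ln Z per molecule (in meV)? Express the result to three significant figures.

-22.3 meV

Eᵢ/kT = 0.10000, 3.6982.
Z = Σ gᵢe^(−Eᵢ/kT) = 2·e^(−0.10000) + 5·e^(−3.6982) = 1.8097 + 0.12384 = 1.9335.
F = −kT ln Z = −33.8 × ln(1.9335) = −33.8 × 0.65933 = -22.3 meV.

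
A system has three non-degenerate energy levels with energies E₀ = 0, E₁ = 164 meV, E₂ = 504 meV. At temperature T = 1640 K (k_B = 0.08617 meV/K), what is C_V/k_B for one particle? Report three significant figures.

0.463

k_BT = 0.08617 × 1640 K = 141.32 meV.
Eᵢ/kT = 0, 1.1605, 3.5664.
Z = Σ e^(−Eᵢ/kT) = e^(−0) + e^(−1.1605) + e^(−3.5664) = 1.0000 + 0.31333 + 0.028257 = 1.3416.
⟨E⟩ = 48.917 meV, ⟨E²⟩ = 11632 meV².
C_V/k_B = (⟨E²⟩ − ⟨E⟩²)/(kT)² = (11632 − 2392.9)/19971 = 0.463.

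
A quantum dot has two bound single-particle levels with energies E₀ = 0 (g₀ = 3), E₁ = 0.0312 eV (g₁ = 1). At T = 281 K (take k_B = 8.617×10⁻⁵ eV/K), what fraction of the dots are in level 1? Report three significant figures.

k_BT = 8.617×10⁻⁵ × 281 K = 0.024214 eV.
Eᵢ/kT = 0, 1.2885.
Z = Σ gᵢe^(−Eᵢ/kT) = 3·e^(−0) + 1·e^(−1.2885) = 3.0000 + 0.27568 = 3.2757.
P₁ = g₁ e^(−E₁/kT) / Z = 0.27568/3.2757 = 0.0842.

0.0842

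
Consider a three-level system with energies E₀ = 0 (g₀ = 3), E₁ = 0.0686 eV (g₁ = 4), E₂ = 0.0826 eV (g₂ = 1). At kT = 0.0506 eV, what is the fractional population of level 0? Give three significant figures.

Eᵢ/kT = 0, 1.3557, 1.6324.
Z = Σ gᵢe^(−Eᵢ/kT) = 3·e^(−0) + 4·e^(−1.3557) + 1·e^(−1.6324) = 3.0000 + 1.0311 + 0.19546 = 4.2266.
P₀ = g₀ e^(−E₀/kT) / Z = 3.0000/4.2266 = 0.710.

0.710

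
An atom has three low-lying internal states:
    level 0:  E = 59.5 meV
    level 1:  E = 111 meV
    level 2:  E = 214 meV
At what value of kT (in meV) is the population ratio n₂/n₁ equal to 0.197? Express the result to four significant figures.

63.40 meV

n₂/n₁ = exp[−(E₂−E₁)/kT] = 0.197.
⇒ (E₂−E₁)/kT = ln(1/0.197) = ln(5.07614) = 1.62455.
kT = 103 meV / 1.62455 = 63.40 meV.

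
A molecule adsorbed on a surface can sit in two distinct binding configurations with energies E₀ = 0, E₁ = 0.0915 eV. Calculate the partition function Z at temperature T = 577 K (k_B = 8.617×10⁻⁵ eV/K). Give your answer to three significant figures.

k_BT = 8.617×10⁻⁵ × 577 K = 0.049720 eV.
Eᵢ/kT = 0, 1.8403.
Z = Σ e^(−Eᵢ/kT) = e^(−0) + e^(−1.8403) = 1.0000 + 0.15877 = 1.1588.

Z = 1.16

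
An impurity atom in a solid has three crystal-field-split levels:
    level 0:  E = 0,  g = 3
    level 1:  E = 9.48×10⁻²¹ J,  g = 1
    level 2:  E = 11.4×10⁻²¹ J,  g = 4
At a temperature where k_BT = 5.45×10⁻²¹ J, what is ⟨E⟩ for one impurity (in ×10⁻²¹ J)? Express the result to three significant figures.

1.99 ×10⁻²¹ J

Eᵢ/kT = 0, 1.7394, 2.0917.
Z = Σ gᵢe^(−Eᵢ/kT) = 3·e^(−0) + 1·e^(−1.7394) + 4·e^(−2.0917) = 3.0000 + 0.17563 + 0.49391 = 3.6695.
⟨E⟩ = Σ Eᵢ gᵢe^(−Eᵢ/kT) / Z = (0·3.0000 + 9.48·0.17563 + 11.4·0.49391) / 3.6695 = 1.99 ×10⁻²¹ J.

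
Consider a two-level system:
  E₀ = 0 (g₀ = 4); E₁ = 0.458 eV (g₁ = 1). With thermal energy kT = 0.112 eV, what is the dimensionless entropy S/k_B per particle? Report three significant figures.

1.41

Eᵢ/kT = 0, 4.0893.
Z = Σ gᵢe^(−Eᵢ/kT) = 4·e^(−0) + 1·e^(−4.0893) = 4.0000 + 0.016751 = 4.0168.
⟨E⟩ = Σ EᵢPᵢ = 0.0019100 eV.
S/k_B = ln Z + ⟨E⟩/kT = ln(4.0168) + 0.0019100/0.112 = 1.3905 + 0.017054 = 1.41.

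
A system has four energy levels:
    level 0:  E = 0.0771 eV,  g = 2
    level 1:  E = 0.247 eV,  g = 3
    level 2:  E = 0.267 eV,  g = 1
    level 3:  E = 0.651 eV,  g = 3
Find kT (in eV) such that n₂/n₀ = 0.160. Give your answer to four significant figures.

n₂/n₀ = (g₂/g₀) exp[−(E₂−E₀)/kT] = 0.160.
⇒ (E₂−E₀)/kT = ln((1/2)/0.160) = ln(3.12500) = 1.13943.
kT = 0.1899 eV / 1.13943 = 0.1667 eV.

0.1667 eV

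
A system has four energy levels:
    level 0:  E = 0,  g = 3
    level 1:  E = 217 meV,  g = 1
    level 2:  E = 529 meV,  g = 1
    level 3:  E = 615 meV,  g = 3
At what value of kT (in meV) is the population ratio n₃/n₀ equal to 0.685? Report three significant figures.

n₃/n₀ = (g₃/g₀) exp[−(E₃−E₀)/kT] = 0.685.
⇒ (E₃−E₀)/kT = ln((3/3)/0.685) = ln(1.4599) = 0.37837.
kT = 615 meV / 0.37837 = 1630 meV.

1630 meV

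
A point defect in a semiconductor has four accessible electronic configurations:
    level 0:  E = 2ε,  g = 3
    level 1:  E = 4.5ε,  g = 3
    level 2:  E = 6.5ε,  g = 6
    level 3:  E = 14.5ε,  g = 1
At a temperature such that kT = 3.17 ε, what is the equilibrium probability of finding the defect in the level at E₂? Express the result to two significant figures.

Eᵢ/kT = 0.6309, 1.420, 2.050, 4.574.
Z = Σ gᵢe^(−Eᵢ/kT) = 3·e^(−0.6309) + 3·e^(−1.420) + 6·e^(−2.050) + 1·e^(−4.574) = 1.596 + 0.7251 + 0.7724 + 0.01032 = 3.104.
P₂ = g₂ e^(−E₂/kT) / Z = 0.7724/3.104 = 0.25.

0.25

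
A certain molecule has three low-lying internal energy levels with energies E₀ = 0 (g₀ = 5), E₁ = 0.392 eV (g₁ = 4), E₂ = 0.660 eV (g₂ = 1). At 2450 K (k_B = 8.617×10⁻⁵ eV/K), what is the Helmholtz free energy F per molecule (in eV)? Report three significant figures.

k_BT = 8.617×10⁻⁵ × 2450 K = 0.21112 eV.
Eᵢ/kT = 0, 1.8568, 3.1262.
Z = Σ gᵢe^(−Eᵢ/kT) = 5·e^(−0) + 4·e^(−1.8568) + 1·e^(−3.1262) = 5.0000 + 0.62469 + 0.043884 = 5.6686.
F = −kT ln Z = −0.21112 × ln(5.6686) = −0.21112 × 1.7349 = -0.366 eV.

-0.366 eV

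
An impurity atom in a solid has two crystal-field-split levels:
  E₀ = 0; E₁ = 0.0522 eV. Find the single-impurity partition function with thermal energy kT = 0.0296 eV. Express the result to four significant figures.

Eᵢ/kT = 0, 1.76351.
Z = Σ e^(−Eᵢ/kT) = e^(−0) + e^(−1.76351) = 1.00000 + 0.171442 = 1.17144.

Z = 1.171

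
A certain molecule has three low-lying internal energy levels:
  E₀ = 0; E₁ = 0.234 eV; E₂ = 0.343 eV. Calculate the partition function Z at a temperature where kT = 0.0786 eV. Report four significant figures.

Eᵢ/kT = 0, 2.97710, 4.36387.
Z = Σ e^(−Eᵢ/kT) = e^(−0) + e^(−2.97710) + e^(−4.36387) = 1.00000 + 0.0509403 + 0.0127290 = 1.06367.

Z = 1.064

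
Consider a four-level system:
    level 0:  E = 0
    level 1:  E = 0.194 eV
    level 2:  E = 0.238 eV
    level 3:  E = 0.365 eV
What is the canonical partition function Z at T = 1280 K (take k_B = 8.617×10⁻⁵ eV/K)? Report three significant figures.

Z = 1.32

k_BT = 8.617×10⁻⁵ × 1280 K = 0.11030 eV.
Eᵢ/kT = 0, 1.7588, 2.1578, 3.3092.
Z = Σ e^(−Eᵢ/kT) = e^(−0) + e^(−1.7588) + e^(−2.1578) + e^(−3.3092) = 1.0000 + 0.17225 + 0.11558 + 0.036545 = 1.3244.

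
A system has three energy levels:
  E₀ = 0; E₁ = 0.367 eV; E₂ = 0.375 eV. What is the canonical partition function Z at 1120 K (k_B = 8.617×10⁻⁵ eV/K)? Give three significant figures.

Z = 1.04

k_BT = 8.617×10⁻⁵ × 1120 K = 0.096510 eV.
Eᵢ/kT = 0, 3.8027, 3.8856.
Z = Σ e^(−Eᵢ/kT) = e^(−0) + e^(−3.8027) + e^(−3.8856) = 1.0000 + 0.022310 + 0.020536 = 1.0428.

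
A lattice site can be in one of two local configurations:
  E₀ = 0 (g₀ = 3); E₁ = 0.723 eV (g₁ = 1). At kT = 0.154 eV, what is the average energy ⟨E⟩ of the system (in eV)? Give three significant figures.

0.00220 eV

Eᵢ/kT = 0, 4.6948.
Z = Σ gᵢe^(−Eᵢ/kT) = 3·e^(−0) + 1·e^(−4.6948) = 3.0000 + 0.0091427 = 3.0091.
⟨E⟩ = Σ Eᵢ gᵢe^(−Eᵢ/kT) / Z = (0·3.0000 + 0.723·0.0091427) / 3.0091 = 0.00220 eV.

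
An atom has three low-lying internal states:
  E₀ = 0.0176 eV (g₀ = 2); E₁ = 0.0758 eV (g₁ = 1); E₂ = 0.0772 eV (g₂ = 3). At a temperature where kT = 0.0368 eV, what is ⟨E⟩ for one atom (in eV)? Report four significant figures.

0.03452 eV

Eᵢ/kT = 0.478261, 2.05978, 2.09783.
Z = Σ gᵢe^(−Eᵢ/kT) = 2·e^(−0.478261) + 1·e^(−2.05978) + 3·e^(−2.09783) = 1.23972 + 0.127482 + 0.368167 = 1.73537.
⟨E⟩ = Σ Eᵢ gᵢe^(−Eᵢ/kT) / Z = (0.0176·1.23972 + 0.0758·0.127482 + 0.0772·0.368167) / 1.73537 = 0.03452 eV.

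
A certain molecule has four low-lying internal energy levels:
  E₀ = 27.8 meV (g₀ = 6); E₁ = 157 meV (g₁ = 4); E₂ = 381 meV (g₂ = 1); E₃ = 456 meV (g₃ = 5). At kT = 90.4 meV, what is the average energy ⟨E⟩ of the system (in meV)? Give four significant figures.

49.11 meV

Eᵢ/kT = 0.307522, 1.73673, 4.21460, 5.04425.
Z = Σ gᵢe^(−Eᵢ/kT) = 6·e^(−0.307522) + 4·e^(−1.73673) + 1·e^(−4.21460) + 5·e^(−5.04425) = 4.41160 + 0.704381 + 0.0147782 + 0.0322315 = 5.16299.
⟨E⟩ = Σ Eᵢ gᵢe^(−Eᵢ/kT) / Z = (27.8·4.41160 + 157·0.704381 + 381·0.0147782 + 456·0.0322315) / 5.16299 = 49.11 meV.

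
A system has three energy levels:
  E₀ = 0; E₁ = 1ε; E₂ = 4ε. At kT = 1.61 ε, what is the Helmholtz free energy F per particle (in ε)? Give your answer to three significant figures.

Eᵢ/kT = 0, 0.62112, 2.4845.
Z = Σ e^(−Eᵢ/kT) = e^(−0) + e^(−0.62112) + e^(−2.4845) = 1.0000 + 0.53734 + 0.083367 = 1.6207.
F = −kT ln Z = −1.61 × ln(1.6207) = −1.61 × 0.48286 = -0.777 ε.

-0.777 ε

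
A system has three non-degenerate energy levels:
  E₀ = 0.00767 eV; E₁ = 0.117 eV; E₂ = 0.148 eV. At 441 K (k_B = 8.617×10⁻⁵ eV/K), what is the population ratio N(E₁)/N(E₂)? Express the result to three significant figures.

k_BT = 8.617×10⁻⁵ × 441 K = 0.038001 eV.
n₁/n₂ = exp[−(E₁−E₂)/kT] = exp(−(-0.031 eV)/(0.038001 eV)) = exp(0.81577) = 2.26.

2.26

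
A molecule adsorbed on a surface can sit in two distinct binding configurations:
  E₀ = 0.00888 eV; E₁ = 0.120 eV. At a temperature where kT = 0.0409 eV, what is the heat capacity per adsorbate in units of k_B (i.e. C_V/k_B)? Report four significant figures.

Eᵢ/kT = 0.217115, 2.93399.
Z = Σ e^(−Eᵢ/kT) = e^(−0.217115) + e^(−2.93399) = 0.804837 + 0.0531844 = 0.858021.
⟨E⟩ = 0.0157678 eV, ⟨E²⟩ = 0.000966550 eV².
C_V/k_B = (⟨E²⟩ − ⟨E⟩²)/(kT)² = (0.000966550 − 0.000248624)/0.00167281 = 0.4292.

0.4292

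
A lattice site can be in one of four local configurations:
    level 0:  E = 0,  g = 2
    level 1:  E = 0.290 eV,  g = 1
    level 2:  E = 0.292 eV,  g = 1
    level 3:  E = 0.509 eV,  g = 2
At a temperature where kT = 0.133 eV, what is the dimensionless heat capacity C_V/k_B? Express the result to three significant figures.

Eᵢ/kT = 0, 2.1805, 2.1955, 3.8271.
Z = Σ gᵢe^(−Eᵢ/kT) = 2·e^(−0) + 1·e^(−2.1805) + 1·e^(−2.1955) + 2·e^(−3.8271) = 2.0000 + 0.11299 + 0.11130 + 0.043545 = 2.2678.
⟨E⟩ = 0.038553 eV, ⟨E²⟩ = 0.013350 eV².
C_V/k_B = (⟨E²⟩ − ⟨E⟩²)/(kT)² = (0.013350 − 0.0014863)/0.017689 = 0.671.

0.671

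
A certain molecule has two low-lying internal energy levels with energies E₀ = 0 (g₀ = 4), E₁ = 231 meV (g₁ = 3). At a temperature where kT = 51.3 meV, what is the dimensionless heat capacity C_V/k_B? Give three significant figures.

Eᵢ/kT = 0, 4.5029.
Z = Σ gᵢe^(−Eᵢ/kT) = 4·e^(−0) + 3·e^(−4.5029) = 4.0000 + 0.033230 = 4.0332.
⟨E⟩ = 1.9032 meV, ⟨E²⟩ = 439.65 meV².
C_V/k_B = (⟨E²⟩ − ⟨E⟩²)/(kT)² = (439.65 − 3.6222)/2631.7 = 0.166.

0.166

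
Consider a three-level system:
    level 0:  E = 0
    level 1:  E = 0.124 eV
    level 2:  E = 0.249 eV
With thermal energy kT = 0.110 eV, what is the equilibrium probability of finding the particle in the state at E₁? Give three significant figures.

0.227

Eᵢ/kT = 0, 1.1273, 2.2636.
Z = Σ e^(−Eᵢ/kT) = e^(−0) + e^(−1.1273) + e^(−2.2636) = 1.0000 + 0.32391 + 0.10398 = 1.4279.
P₁ = e^(−E₁/kT) / Z = 0.32391/1.4279 = 0.227.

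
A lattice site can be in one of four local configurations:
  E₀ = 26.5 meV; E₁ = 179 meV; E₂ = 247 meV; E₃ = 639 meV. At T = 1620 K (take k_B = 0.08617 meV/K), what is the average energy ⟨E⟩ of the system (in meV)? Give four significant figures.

k_BT = 0.08617 × 1620 K = 139.595 meV.
Eᵢ/kT = 0.189835, 1.28228, 1.76940, 4.57753.
Z = Σ e^(−Eᵢ/kT) = e^(−0.189835) + e^(−1.28228) + e^(−1.76940) + e^(−4.57753) = 0.827096 + 0.277404 + 0.170435 + 0.0102803 = 1.28522.
⟨E⟩ = Σ Eᵢ e^(−Eᵢ/kT) / Z = (26.5·0.827096 + 179·0.277404 + 247·0.170435 + 639·0.0102803) / 1.28522 = 93.56 meV.

93.56 meV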